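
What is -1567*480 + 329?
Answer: -751831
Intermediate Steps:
-1567*480 + 329 = -752160 + 329 = -751831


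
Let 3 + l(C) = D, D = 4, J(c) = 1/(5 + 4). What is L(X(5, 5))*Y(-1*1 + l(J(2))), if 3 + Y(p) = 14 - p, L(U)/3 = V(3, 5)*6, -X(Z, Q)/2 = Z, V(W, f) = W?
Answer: 594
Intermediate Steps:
J(c) = 1/9
X(Z, Q) = -2*Z
l(C) = 1 (l(C) = -3 + 4 = 1)
L(U) = 54 (L(U) = 3*(3*6) = 3*18 = 54)
Y(p) = 11 - p (Y(p) = -3 + (14 - p) = 11 - p)
L(X(5, 5))*Y(-1*1 + l(J(2))) = 54*(11 - (-1*1 + 1)) = 54*(11 - (-1 + 1)) = 54*(11 - 1*0) = 54*(11 + 0) = 54*11 = 594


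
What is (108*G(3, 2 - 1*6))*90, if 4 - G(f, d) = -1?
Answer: 48600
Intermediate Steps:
G(f, d) = 5 (G(f, d) = 4 - 1*(-1) = 4 + 1 = 5)
(108*G(3, 2 - 1*6))*90 = (108*5)*90 = 540*90 = 48600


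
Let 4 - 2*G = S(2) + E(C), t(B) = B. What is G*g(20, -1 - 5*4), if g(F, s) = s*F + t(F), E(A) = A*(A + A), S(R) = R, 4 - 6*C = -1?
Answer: -1100/9 ≈ -122.22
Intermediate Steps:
C = ⅚ (C = ⅔ - ⅙*(-1) = ⅔ + ⅙ = ⅚ ≈ 0.83333)
E(A) = 2*A² (E(A) = A*(2*A) = 2*A²)
G = 11/36 (G = 2 - (2 + 2*(⅚)²)/2 = 2 - (2 + 2*(25/36))/2 = 2 - (2 + 25/18)/2 = 2 - ½*61/18 = 2 - 61/36 = 11/36 ≈ 0.30556)
g(F, s) = F + F*s (g(F, s) = s*F + F = F*s + F = F + F*s)
G*g(20, -1 - 5*4) = 11*(20*(1 + (-1 - 5*4)))/36 = 11*(20*(1 + (-1 - 20)))/36 = 11*(20*(1 - 21))/36 = 11*(20*(-20))/36 = (11/36)*(-400) = -1100/9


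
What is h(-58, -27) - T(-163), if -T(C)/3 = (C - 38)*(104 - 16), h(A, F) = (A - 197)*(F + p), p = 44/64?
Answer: -741669/16 ≈ -46354.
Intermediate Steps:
p = 11/16 (p = 44*(1/64) = 11/16 ≈ 0.68750)
h(A, F) = (-197 + A)*(11/16 + F) (h(A, F) = (A - 197)*(F + 11/16) = (-197 + A)*(11/16 + F))
T(C) = 10032 - 264*C (T(C) = -3*(C - 38)*(104 - 16) = -3*(-38 + C)*88 = -3*(-3344 + 88*C) = 10032 - 264*C)
h(-58, -27) - T(-163) = (-2167/16 - 197*(-27) + (11/16)*(-58) - 58*(-27)) - (10032 - 264*(-163)) = (-2167/16 + 5319 - 319/8 + 1566) - (10032 + 43032) = 107355/16 - 1*53064 = 107355/16 - 53064 = -741669/16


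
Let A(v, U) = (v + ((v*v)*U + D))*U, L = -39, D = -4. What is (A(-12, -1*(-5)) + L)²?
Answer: 12117361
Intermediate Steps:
A(v, U) = U*(-4 + v + U*v²) (A(v, U) = (v + ((v*v)*U - 4))*U = (v + (v²*U - 4))*U = (v + (U*v² - 4))*U = (v + (-4 + U*v²))*U = (-4 + v + U*v²)*U = U*(-4 + v + U*v²))
(A(-12, -1*(-5)) + L)² = ((-1*(-5))*(-4 - 12 - 1*(-5)*(-12)²) - 39)² = (5*(-4 - 12 + 5*144) - 39)² = (5*(-4 - 12 + 720) - 39)² = (5*704 - 39)² = (3520 - 39)² = 3481² = 12117361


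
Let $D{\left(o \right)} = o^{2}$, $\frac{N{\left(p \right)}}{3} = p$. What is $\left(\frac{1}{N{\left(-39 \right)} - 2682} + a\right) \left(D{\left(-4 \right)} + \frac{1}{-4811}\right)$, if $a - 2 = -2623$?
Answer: $- \frac{33217791500}{792117} \approx -41935.0$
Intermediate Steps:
$N{\left(p \right)} = 3 p$
$a = -2621$ ($a = 2 - 2623 = -2621$)
$\left(\frac{1}{N{\left(-39 \right)} - 2682} + a\right) \left(D{\left(-4 \right)} + \frac{1}{-4811}\right) = \left(\frac{1}{3 \left(-39\right) - 2682} - 2621\right) \left(\left(-4\right)^{2} + \frac{1}{-4811}\right) = \left(\frac{1}{-117 - 2682} - 2621\right) \left(16 - \frac{1}{4811}\right) = \left(\frac{1}{-2799} - 2621\right) \frac{76975}{4811} = \left(- \frac{1}{2799} - 2621\right) \frac{76975}{4811} = \left(- \frac{7336180}{2799}\right) \frac{76975}{4811} = - \frac{33217791500}{792117}$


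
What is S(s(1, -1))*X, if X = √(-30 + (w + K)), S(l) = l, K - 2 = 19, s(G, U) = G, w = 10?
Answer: 1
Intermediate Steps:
K = 21 (K = 2 + 19 = 21)
X = 1 (X = √(-30 + (10 + 21)) = √(-30 + 31) = √1 = 1)
S(s(1, -1))*X = 1*1 = 1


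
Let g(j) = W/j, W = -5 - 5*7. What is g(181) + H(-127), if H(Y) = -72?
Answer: -13072/181 ≈ -72.221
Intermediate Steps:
W = -40 (W = -5 - 35 = -40)
g(j) = -40/j
g(181) + H(-127) = -40/181 - 72 = -13072/181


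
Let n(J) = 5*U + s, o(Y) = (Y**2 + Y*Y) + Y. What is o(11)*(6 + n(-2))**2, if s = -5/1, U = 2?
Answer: 30613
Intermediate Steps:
s = -5 (s = -5*1 = -5)
o(Y) = Y + 2*Y**2 (o(Y) = (Y**2 + Y**2) + Y = 2*Y**2 + Y = Y + 2*Y**2)
n(J) = 5 (n(J) = 5*2 - 5 = 10 - 5 = 5)
o(11)*(6 + n(-2))**2 = (11*(1 + 2*11))*(6 + 5)**2 = (11*(1 + 22))*11**2 = (11*23)*121 = 253*121 = 30613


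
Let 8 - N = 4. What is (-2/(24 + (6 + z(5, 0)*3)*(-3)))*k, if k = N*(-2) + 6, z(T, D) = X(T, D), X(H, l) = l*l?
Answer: ⅔ ≈ 0.66667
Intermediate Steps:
N = 4 (N = 8 - 1*4 = 8 - 4 = 4)
X(H, l) = l²
z(T, D) = D²
k = -2 (k = 4*(-2) + 6 = -8 + 6 = -2)
(-2/(24 + (6 + z(5, 0)*3)*(-3)))*k = -2/(24 + (6 + 0²*3)*(-3))*(-2) = -2/(24 + (6 + 0*3)*(-3))*(-2) = -2/(24 + (6 + 0)*(-3))*(-2) = -2/(24 + 6*(-3))*(-2) = -2/(24 - 18)*(-2) = -2/6*(-2) = -2*⅙*(-2) = -⅓*(-2) = ⅔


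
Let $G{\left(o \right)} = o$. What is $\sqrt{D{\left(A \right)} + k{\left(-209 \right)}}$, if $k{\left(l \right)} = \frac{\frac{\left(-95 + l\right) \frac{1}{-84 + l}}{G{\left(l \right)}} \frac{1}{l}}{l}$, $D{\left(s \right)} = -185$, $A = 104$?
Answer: $\frac{9 i \sqrt{1036334349193}}{673607} \approx 13.601 i$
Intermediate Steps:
$k{\left(l \right)} = \frac{-95 + l}{l^{3} \left(-84 + l\right)}$ ($k{\left(l \right)} = \frac{\frac{\left(-95 + l\right) \frac{1}{-84 + l}}{l} \frac{1}{l}}{l} = \frac{\frac{\frac{1}{-84 + l} \left(-95 + l\right)}{l} \frac{1}{l}}{l} = \frac{\frac{-95 + l}{l \left(-84 + l\right)} \frac{1}{l}}{l} = \frac{\frac{1}{l^{2}} \frac{1}{-84 + l} \left(-95 + l\right)}{l} = \frac{-95 + l}{l^{3} \left(-84 + l\right)}$)
$\sqrt{D{\left(A \right)} + k{\left(-209 \right)}} = \sqrt{-185 + \frac{-95 - 209}{\left(-9129329\right) \left(-84 - 209\right)}} = \sqrt{-185 - \frac{1}{9129329} \frac{1}{-293} \left(-304\right)} = \sqrt{-185 - \left(- \frac{1}{2674893397}\right) \left(-304\right)} = \sqrt{-185 - \frac{16}{140783863}} = \sqrt{- \frac{26045014671}{140783863}} = \frac{9 i \sqrt{1036334349193}}{673607}$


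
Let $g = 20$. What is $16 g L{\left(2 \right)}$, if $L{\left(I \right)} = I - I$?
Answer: $0$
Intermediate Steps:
$L{\left(I \right)} = 0$
$16 g L{\left(2 \right)} = 16 \cdot 20 \cdot 0 = 320 \cdot 0 = 0$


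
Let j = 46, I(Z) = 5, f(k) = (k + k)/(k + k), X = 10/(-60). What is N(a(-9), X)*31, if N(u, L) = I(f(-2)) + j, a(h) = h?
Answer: 1581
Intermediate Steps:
X = -1/6 (X = 10*(-1/60) = -1/6 ≈ -0.16667)
f(k) = 1 (f(k) = (2*k)/((2*k)) = (2*k)*(1/(2*k)) = 1)
N(u, L) = 51 (N(u, L) = 5 + 46 = 51)
N(a(-9), X)*31 = 51*31 = 1581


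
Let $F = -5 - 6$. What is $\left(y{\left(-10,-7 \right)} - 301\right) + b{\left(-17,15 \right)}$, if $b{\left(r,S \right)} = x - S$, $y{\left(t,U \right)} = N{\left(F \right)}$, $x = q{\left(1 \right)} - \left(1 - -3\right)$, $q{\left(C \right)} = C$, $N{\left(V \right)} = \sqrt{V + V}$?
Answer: $-319 + i \sqrt{22} \approx -319.0 + 4.6904 i$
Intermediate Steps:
$F = -11$ ($F = -5 - 6 = -11$)
$N{\left(V \right)} = \sqrt{2} \sqrt{V}$ ($N{\left(V \right)} = \sqrt{2 V} = \sqrt{2} \sqrt{V}$)
$x = -3$ ($x = 1 - \left(1 - -3\right) = 1 - \left(1 + 3\right) = 1 - 4 = -3$)
$y{\left(t,U \right)} = i \sqrt{22}$ ($y{\left(t,U \right)} = \sqrt{2} \sqrt{-11} = \sqrt{2} i \sqrt{11} = i \sqrt{22}$)
$b{\left(r,S \right)} = -3 - S$
$\left(y{\left(-10,-7 \right)} - 301\right) + b{\left(-17,15 \right)} = \left(i \sqrt{22} - 301\right) - 18 = \left(-301 + i \sqrt{22}\right) - 18 = -319 + i \sqrt{22}$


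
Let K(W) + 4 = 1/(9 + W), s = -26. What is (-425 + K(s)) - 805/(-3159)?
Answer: -23028061/53703 ≈ -428.80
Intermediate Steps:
K(W) = -4 + 1/(9 + W)
(-425 + K(s)) - 805/(-3159) = (-425 + (-35 - 4*(-26))/(9 - 26)) - 805/(-3159) = (-425 + (-35 + 104)/(-17)) - 805*(-1/3159) = (-425 - 1/17*69) + 805/3159 = (-425 - 69/17) + 805/3159 = -7294/17 + 805/3159 = -23028061/53703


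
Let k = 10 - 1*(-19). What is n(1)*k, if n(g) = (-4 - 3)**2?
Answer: 1421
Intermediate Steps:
n(g) = 49 (n(g) = (-7)**2 = 49)
k = 29 (k = 10 + 19 = 29)
n(1)*k = 49*29 = 1421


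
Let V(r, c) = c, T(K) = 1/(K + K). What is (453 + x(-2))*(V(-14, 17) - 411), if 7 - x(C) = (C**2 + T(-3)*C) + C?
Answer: -540962/3 ≈ -1.8032e+5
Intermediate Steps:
T(K) = 1/(2*K)
x(C) = 7 - C**2 - 5*C/6 (x(C) = 7 - ((C**2 + ((1/2)/(-3))*C) + C) = 7 - ((C**2 + ((1/2)*(-1/3))*C) + C) = 7 - ((C**2 - C/6) + C) = 7 - (C**2 + 5*C/6) = 7 + (-C**2 - 5*C/6) = 7 - C**2 - 5*C/6)
(453 + x(-2))*(V(-14, 17) - 411) = (453 + (7 - 1*(-2)**2 - 5/6*(-2)))*(17 - 411) = (453 + (7 - 1*4 + 5/3))*(-394) = (453 + (7 - 4 + 5/3))*(-394) = (453 + 14/3)*(-394) = (1373/3)*(-394) = -540962/3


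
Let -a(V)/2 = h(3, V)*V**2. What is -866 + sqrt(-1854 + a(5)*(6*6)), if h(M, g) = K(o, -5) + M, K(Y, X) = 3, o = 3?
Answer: -866 + 3*I*sqrt(1406) ≈ -866.0 + 112.49*I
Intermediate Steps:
h(M, g) = 3 + M
a(V) = -12*V**2 (a(V) = -2*(3 + 3)*V**2 = -12*V**2)
-866 + sqrt(-1854 + a(5)*(6*6)) = -866 + sqrt(-1854 + (-12*5**2)*(6*6)) = -866 + sqrt(-1854 - 12*25*36) = -866 + sqrt(-1854 - 300*36) = -866 + sqrt(-1854 - 10800) = -866 + sqrt(-12654) = -866 + 3*I*sqrt(1406)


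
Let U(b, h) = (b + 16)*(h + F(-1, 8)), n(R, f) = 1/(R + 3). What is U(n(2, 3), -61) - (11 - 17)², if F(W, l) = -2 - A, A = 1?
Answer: -5364/5 ≈ -1072.8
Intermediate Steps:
n(R, f) = 1/(3 + R)
F(W, l) = -3 (F(W, l) = -2 - 1*1 = -2 - 1 = -3)
U(b, h) = (-3 + h)*(16 + b) (U(b, h) = (b + 16)*(h - 3) = (16 + b)*(-3 + h) = (-3 + h)*(16 + b))
U(n(2, 3), -61) - (11 - 17)² = (-48 - 3/(3 + 2) + 16*(-61) - 61/(3 + 2)) - (11 - 17)² = (-48 - 3/5 - 976 - 61/5) - 1*(-6)² = (-48 - 3*⅕ - 976 + (⅕)*(-61)) - 1*36 = (-48 - ⅗ - 976 - 61/5) - 36 = -5184/5 - 36 = -5364/5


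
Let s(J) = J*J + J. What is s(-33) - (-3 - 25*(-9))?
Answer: 834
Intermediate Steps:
s(J) = J + J² (s(J) = J² + J = J + J²)
s(-33) - (-3 - 25*(-9)) = -33*(1 - 33) - (-3 - 25*(-9)) = -33*(-32) - (-3 + 225) = 1056 - 1*222 = 1056 - 222 = 834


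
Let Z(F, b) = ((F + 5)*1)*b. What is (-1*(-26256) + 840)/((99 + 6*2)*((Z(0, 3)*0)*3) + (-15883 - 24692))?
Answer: -9032/13525 ≈ -0.66780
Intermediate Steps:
Z(F, b) = b*(5 + F) (Z(F, b) = ((5 + F)*1)*b = (5 + F)*b = b*(5 + F))
(-1*(-26256) + 840)/((99 + 6*2)*((Z(0, 3)*0)*3) + (-15883 - 24692)) = (-1*(-26256) + 840)/((99 + 6*2)*(((3*(5 + 0))*0)*3) + (-15883 - 24692)) = (26256 + 840)/((99 + 12)*(((3*5)*0)*3) - 40575) = 27096/(111*((15*0)*3) - 40575) = 27096/(111*(0*3) - 40575) = 27096/(111*0 - 40575) = 27096/(0 - 40575) = 27096/(-40575) = 27096*(-1/40575) = -9032/13525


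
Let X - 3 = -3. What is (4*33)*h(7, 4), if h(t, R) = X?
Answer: 0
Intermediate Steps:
X = 0 (X = 3 - 3 = 0)
h(t, R) = 0
(4*33)*h(7, 4) = (4*33)*0 = 132*0 = 0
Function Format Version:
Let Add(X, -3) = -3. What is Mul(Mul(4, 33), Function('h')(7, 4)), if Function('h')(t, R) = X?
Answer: 0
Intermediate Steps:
X = 0 (X = Add(3, -3) = 0)
Function('h')(t, R) = 0
Mul(Mul(4, 33), Function('h')(7, 4)) = Mul(Mul(4, 33), 0) = Mul(132, 0) = 0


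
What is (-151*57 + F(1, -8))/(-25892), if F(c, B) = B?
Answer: 8615/25892 ≈ 0.33273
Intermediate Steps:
(-151*57 + F(1, -8))/(-25892) = (-151*57 - 8)/(-25892) = (-8607 - 8)*(-1/25892) = -8615*(-1/25892) = 8615/25892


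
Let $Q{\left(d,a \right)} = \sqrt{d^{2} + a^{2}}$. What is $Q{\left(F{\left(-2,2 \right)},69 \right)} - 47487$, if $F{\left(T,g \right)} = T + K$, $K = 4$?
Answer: $-47487 + \sqrt{4765} \approx -47418.0$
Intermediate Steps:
$F{\left(T,g \right)} = 4 + T$ ($F{\left(T,g \right)} = T + 4 = 4 + T$)
$Q{\left(d,a \right)} = \sqrt{a^{2} + d^{2}}$
$Q{\left(F{\left(-2,2 \right)},69 \right)} - 47487 = \sqrt{69^{2} + \left(4 - 2\right)^{2}} - 47487 = \sqrt{4761 + 2^{2}} - 47487 = \sqrt{4761 + 4} - 47487 = \sqrt{4765} - 47487 = -47487 + \sqrt{4765}$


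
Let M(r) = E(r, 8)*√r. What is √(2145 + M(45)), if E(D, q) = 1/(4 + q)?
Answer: √(8580 + √5)/2 ≈ 46.320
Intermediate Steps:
M(r) = √r/12 (M(r) = √r/(4 + 8) = √r/12)
√(2145 + M(45)) = √(2145 + √45/12) = √(2145 + (3*√5)/12) = √(2145 + √5/4)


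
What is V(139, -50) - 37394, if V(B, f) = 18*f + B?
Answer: -38155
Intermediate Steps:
V(B, f) = B + 18*f
V(139, -50) - 37394 = (139 + 18*(-50)) - 37394 = (139 - 900) - 37394 = -761 - 37394 = -38155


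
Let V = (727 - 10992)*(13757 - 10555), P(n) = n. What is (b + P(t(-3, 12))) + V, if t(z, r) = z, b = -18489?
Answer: -32887022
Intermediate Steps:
V = -32868530 (V = -10265*3202 = -32868530)
(b + P(t(-3, 12))) + V = (-18489 - 3) - 32868530 = -18492 - 32868530 = -32887022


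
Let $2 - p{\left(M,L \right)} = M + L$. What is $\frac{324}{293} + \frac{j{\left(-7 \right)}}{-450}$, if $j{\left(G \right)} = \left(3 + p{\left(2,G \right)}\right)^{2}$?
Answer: $\frac{2330}{2637} \approx 0.88358$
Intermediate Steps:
$p{\left(M,L \right)} = 2 - L - M$ ($p{\left(M,L \right)} = 2 - \left(M + L\right) = 2 - \left(L + M\right) = 2 - L - M$)
$j{\left(G \right)} = \left(3 - G\right)^{2}$
$\frac{324}{293} + \frac{j{\left(-7 \right)}}{-450} = \frac{324}{293} + \frac{\left(-3 - 7\right)^{2}}{-450} = 324 \cdot \frac{1}{293} + \left(-10\right)^{2} \left(- \frac{1}{450}\right) = \frac{324}{293} + 100 \left(- \frac{1}{450}\right) = \frac{324}{293} - \frac{2}{9} = \frac{2330}{2637}$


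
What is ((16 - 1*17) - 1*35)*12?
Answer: -432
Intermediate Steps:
((16 - 1*17) - 1*35)*12 = ((16 - 17) - 35)*12 = (-1 - 35)*12 = -36*12 = -432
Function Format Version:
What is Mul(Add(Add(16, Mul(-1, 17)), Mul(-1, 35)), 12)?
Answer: -432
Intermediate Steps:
Mul(Add(Add(16, Mul(-1, 17)), Mul(-1, 35)), 12) = Mul(Add(Add(16, -17), -35), 12) = Mul(Add(-1, -35), 12) = Mul(-36, 12) = -432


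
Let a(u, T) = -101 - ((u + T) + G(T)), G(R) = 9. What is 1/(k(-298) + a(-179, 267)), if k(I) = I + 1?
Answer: -1/495 ≈ -0.0020202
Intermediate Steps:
k(I) = 1 + I
a(u, T) = -110 - T - u (a(u, T) = -101 - ((u + T) + 9) = -101 - ((T + u) + 9) = -101 - (9 + T + u) = -101 + (-9 - T - u) = -110 - T - u)
1/(k(-298) + a(-179, 267)) = 1/((1 - 298) + (-110 - 1*267 - 1*(-179))) = 1/(-297 + (-110 - 267 + 179)) = 1/(-297 - 198) = 1/(-495) = -1/495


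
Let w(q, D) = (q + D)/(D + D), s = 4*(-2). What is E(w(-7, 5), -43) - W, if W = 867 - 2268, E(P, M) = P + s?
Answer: 6964/5 ≈ 1392.8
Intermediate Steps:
s = -8
w(q, D) = (D + q)/(2*D) (w(q, D) = (D + q)/((2*D)) = (D + q)*(1/(2*D)) = (D + q)/(2*D))
E(P, M) = -8 + P (E(P, M) = P - 8 = -8 + P)
W = -1401
E(w(-7, 5), -43) - W = (-8 + (½)*(5 - 7)/5) - 1*(-1401) = (-8 + (½)*(⅕)*(-2)) + 1401 = (-8 - ⅕) + 1401 = -41/5 + 1401 = 6964/5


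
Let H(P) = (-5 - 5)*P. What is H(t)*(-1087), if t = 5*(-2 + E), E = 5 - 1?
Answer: 108700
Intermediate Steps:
E = 4
t = 10 (t = 5*(-2 + 4) = 5*2 = 10)
H(P) = -10*P
H(t)*(-1087) = -10*10*(-1087) = -100*(-1087) = 108700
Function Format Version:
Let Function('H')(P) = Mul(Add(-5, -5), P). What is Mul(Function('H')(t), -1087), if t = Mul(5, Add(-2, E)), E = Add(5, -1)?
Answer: 108700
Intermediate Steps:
E = 4
t = 10 (t = Mul(5, Add(-2, 4)) = Mul(5, 2) = 10)
Function('H')(P) = Mul(-10, P)
Mul(Function('H')(t), -1087) = Mul(Mul(-10, 10), -1087) = Mul(-100, -1087) = 108700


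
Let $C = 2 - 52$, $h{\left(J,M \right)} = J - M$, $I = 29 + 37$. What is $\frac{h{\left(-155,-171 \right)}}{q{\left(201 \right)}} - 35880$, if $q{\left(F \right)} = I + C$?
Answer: $-35879$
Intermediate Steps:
$I = 66$
$C = -50$ ($C = 2 - 52 = -50$)
$q{\left(F \right)} = 16$ ($q{\left(F \right)} = 66 - 50 = 16$)
$\frac{h{\left(-155,-171 \right)}}{q{\left(201 \right)}} - 35880 = \frac{-155 - -171}{16} - 35880 = \left(-155 + 171\right) \frac{1}{16} - 35880 = 16 \cdot \frac{1}{16} - 35880 = 1 - 35880 = -35879$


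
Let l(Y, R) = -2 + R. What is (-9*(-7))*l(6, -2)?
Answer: -252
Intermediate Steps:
(-9*(-7))*l(6, -2) = (-9*(-7))*(-2 - 2) = 63*(-4) = -252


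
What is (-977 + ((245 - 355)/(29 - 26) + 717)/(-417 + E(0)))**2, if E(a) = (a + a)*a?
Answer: 1498832135824/1565001 ≈ 9.5772e+5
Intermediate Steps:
E(a) = 2*a**2 (E(a) = (2*a)*a = 2*a**2)
(-977 + ((245 - 355)/(29 - 26) + 717)/(-417 + E(0)))**2 = (-977 + ((245 - 355)/(29 - 26) + 717)/(-417 + 2*0**2))**2 = (-977 + (-110/3 + 717)/(-417 + 2*0))**2 = (-977 + (-110*1/3 + 717)/(-417 + 0))**2 = (-977 + (-110/3 + 717)/(-417))**2 = (-977 + (2041/3)*(-1/417))**2 = (-977 - 2041/1251)**2 = (-1224268/1251)**2 = 1498832135824/1565001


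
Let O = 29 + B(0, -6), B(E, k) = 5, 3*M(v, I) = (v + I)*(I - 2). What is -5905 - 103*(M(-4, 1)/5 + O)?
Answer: -47138/5 ≈ -9427.6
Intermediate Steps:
M(v, I) = (-2 + I)*(I + v)/3 (M(v, I) = ((v + I)*(I - 2))/3 = ((I + v)*(-2 + I))/3 = ((-2 + I)*(I + v))/3 = (-2 + I)*(I + v)/3)
O = 34 (O = 29 + 5 = 34)
-5905 - 103*(M(-4, 1)/5 + O) = -5905 - 103*((-⅔*1 - ⅔*(-4) + (⅓)*1² + (⅓)*1*(-4))/5 + 34) = -5905 - 103*((-⅔ + 8/3 + (⅓)*1 - 4/3)*(⅕) + 34) = -5905 - 103*((-⅔ + 8/3 + ⅓ - 4/3)*(⅕) + 34) = -5905 - 103*(1*(⅕) + 34) = -5905 - 103*(⅕ + 34) = -5905 - 103*171/5 = -5905 - 17613/5 = -47138/5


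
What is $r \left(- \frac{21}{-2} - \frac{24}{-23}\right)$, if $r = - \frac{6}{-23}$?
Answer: $\frac{1593}{529} \approx 3.0113$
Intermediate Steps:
$r = \frac{6}{23}$ ($r = \left(-6\right) \left(- \frac{1}{23}\right) = \frac{6}{23} \approx 0.26087$)
$r \left(- \frac{21}{-2} - \frac{24}{-23}\right) = \frac{6 \left(- \frac{21}{-2} - \frac{24}{-23}\right)}{23} = \frac{6 \left(\left(-21\right) \left(- \frac{1}{2}\right) - - \frac{24}{23}\right)}{23} = \frac{6 \left(\frac{21}{2} + \frac{24}{23}\right)}{23} = \frac{6}{23} \cdot \frac{531}{46} = \frac{1593}{529}$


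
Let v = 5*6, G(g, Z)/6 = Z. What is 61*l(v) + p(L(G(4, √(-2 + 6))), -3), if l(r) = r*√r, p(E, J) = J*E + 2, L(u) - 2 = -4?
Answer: 8 + 1830*√30 ≈ 10031.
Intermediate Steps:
G(g, Z) = 6*Z
L(u) = -2 (L(u) = 2 - 4 = -2)
p(E, J) = 2 + E*J (p(E, J) = E*J + 2 = 2 + E*J)
v = 30
l(r) = r^(3/2)
61*l(v) + p(L(G(4, √(-2 + 6))), -3) = 61*30^(3/2) + (2 - 2*(-3)) = 61*(30*√30) + (2 + 6) = 1830*√30 + 8 = 8 + 1830*√30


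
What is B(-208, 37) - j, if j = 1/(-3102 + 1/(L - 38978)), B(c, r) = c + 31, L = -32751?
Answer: -39383022814/222503359 ≈ -177.00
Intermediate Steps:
B(c, r) = 31 + c
j = -71729/222503359 (j = 1/(-3102 + 1/(-32751 - 38978)) = 1/(-3102 + 1/(-71729)) = 1/(-3102 - 1/71729) = 1/(-222503359/71729) = -71729/222503359 ≈ -0.00032237)
B(-208, 37) - j = (31 - 208) - 1*(-71729/222503359) = -177 + 71729/222503359 = -39383022814/222503359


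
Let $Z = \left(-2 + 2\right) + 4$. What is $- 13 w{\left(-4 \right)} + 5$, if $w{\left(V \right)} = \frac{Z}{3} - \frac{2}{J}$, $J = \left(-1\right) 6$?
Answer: $- \frac{50}{3} \approx -16.667$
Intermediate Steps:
$Z = 4$ ($Z = 0 + 4 = 4$)
$J = -6$
$w{\left(V \right)} = \frac{5}{3}$ ($w{\left(V \right)} = \frac{4}{3} - \frac{2}{-6} = 4 \cdot \frac{1}{3} - - \frac{1}{3} = \frac{4}{3} + \frac{1}{3} = \frac{5}{3}$)
$- 13 w{\left(-4 \right)} + 5 = \left(-13\right) \frac{5}{3} + 5 = - \frac{65}{3} + 5 = - \frac{50}{3}$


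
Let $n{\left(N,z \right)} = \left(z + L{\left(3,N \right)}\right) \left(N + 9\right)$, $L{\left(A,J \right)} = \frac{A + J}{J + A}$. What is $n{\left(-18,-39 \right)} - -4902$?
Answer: $5244$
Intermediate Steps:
$L{\left(A,J \right)} = 1$ ($L{\left(A,J \right)} = \frac{A + J}{A + J} = 1$)
$n{\left(N,z \right)} = \left(1 + z\right) \left(9 + N\right)$ ($n{\left(N,z \right)} = \left(z + 1\right) \left(N + 9\right) = \left(1 + z\right) \left(9 + N\right)$)
$n{\left(-18,-39 \right)} - -4902 = \left(9 - 18 + 9 \left(-39\right) - -702\right) - -4902 = \left(9 - 18 - 351 + 702\right) + 4902 = 342 + 4902 = 5244$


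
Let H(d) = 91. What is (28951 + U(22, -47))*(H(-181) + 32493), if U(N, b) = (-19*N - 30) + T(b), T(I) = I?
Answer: 927210304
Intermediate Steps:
U(N, b) = -30 + b - 19*N (U(N, b) = (-19*N - 30) + b = (-30 - 19*N) + b = -30 + b - 19*N)
(28951 + U(22, -47))*(H(-181) + 32493) = (28951 + (-30 - 47 - 19*22))*(91 + 32493) = (28951 + (-30 - 47 - 418))*32584 = (28951 - 495)*32584 = 28456*32584 = 927210304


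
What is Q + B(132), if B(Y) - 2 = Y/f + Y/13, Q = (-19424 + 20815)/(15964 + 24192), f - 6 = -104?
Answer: 277319971/25579372 ≈ 10.842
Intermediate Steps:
f = -98 (f = 6 - 104 = -98)
Q = 1391/40156 ≈ 0.034640
B(Y) = 2 + 85*Y/1274 (B(Y) = 2 + (Y/(-98) + Y/13) = 2 + (Y*(-1/98) + Y*(1/13)) = 2 + (-Y/98 + Y/13) = 2 + 85*Y/1274)
Q + B(132) = 1391/40156 + (2 + (85/1274)*132) = 1391/40156 + (2 + 5610/637) = 1391/40156 + 6884/637 = 277319971/25579372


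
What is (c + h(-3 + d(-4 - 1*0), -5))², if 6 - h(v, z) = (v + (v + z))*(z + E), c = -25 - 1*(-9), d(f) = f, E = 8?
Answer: 2209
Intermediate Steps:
c = -16 (c = -25 + 9 = -16)
h(v, z) = 6 - (8 + z)*(z + 2*v) (h(v, z) = 6 - (v + (v + z))*(z + 8) = 6 - (z + 2*v)*(8 + z) = 6 - (8 + z)*(z + 2*v))
(c + h(-3 + d(-4 - 1*0), -5))² = (-16 + (6 - 1*(-5)² - 16*(-3 + (-4 - 1*0)) - 8*(-5) - 2*(-3 + (-4 - 1*0))*(-5)))² = (-16 + (6 - 1*25 - 16*(-3 + (-4 + 0)) + 40 - 2*(-3 + (-4 + 0))*(-5)))² = (-16 + (6 - 25 - 16*(-3 - 4) + 40 - 2*(-3 - 4)*(-5)))² = (-16 + (6 - 25 - 16*(-7) + 40 - 2*(-7)*(-5)))² = (-16 + (6 - 25 + 112 + 40 - 70))² = (-16 + 63)² = 47² = 2209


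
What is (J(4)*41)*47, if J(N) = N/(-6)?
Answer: -3854/3 ≈ -1284.7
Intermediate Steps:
J(N) = -N/6 (J(N) = N*(-⅙) = -N/6)
(J(4)*41)*47 = (-⅙*4*41)*47 = -⅔*41*47 = -82/3*47 = -3854/3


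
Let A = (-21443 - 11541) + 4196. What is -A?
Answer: 28788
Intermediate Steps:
A = -28788 (A = -32984 + 4196 = -28788)
-A = -1*(-28788) = 28788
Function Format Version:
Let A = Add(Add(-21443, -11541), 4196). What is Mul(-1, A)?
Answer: 28788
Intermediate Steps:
A = -28788 (A = Add(-32984, 4196) = -28788)
Mul(-1, A) = Mul(-1, -28788) = 28788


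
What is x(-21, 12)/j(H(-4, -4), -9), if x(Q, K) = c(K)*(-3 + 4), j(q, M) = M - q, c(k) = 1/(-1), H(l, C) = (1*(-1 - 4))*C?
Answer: 1/29 ≈ 0.034483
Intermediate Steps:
H(l, C) = -5*C (H(l, C) = (1*(-5))*C = -5*C)
c(k) = -1
x(Q, K) = -1 (x(Q, K) = -(-3 + 4) = -1*1 = -1)
x(-21, 12)/j(H(-4, -4), -9) = -1/(-9 - (-5)*(-4)) = -1/(-9 - 1*20) = -1/(-9 - 20) = -1/(-29) = -1*(-1/29) = 1/29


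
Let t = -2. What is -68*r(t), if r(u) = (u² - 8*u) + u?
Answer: -1224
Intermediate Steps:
r(u) = u² - 7*u
-68*r(t) = -(-136)*(-7 - 2) = -(-136)*(-9) = -68*18 = -1224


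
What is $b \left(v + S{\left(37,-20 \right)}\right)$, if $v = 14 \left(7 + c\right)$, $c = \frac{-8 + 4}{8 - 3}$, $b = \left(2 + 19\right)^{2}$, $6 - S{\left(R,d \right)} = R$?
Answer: $\frac{123039}{5} \approx 24608.0$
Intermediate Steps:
$S{\left(R,d \right)} = 6 - R$
$b = 441$ ($b = 21^{2} = 441$)
$c = - \frac{4}{5} \approx -0.8$
$v = \frac{434}{5}$ ($v = 14 \left(7 - \frac{4}{5}\right) = 14 \cdot \frac{31}{5} = \frac{434}{5} \approx 86.8$)
$b \left(v + S{\left(37,-20 \right)}\right) = 441 \left(\frac{434}{5} + \left(6 - 37\right)\right) = 441 \left(\frac{434}{5} - 31\right) = 441 \cdot \frac{279}{5} = \frac{123039}{5}$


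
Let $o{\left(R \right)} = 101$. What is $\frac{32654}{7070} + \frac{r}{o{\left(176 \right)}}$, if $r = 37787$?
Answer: $\frac{1338872}{3535} \approx 378.75$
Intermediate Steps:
$\frac{32654}{7070} + \frac{r}{o{\left(176 \right)}} = \frac{32654}{7070} + \frac{37787}{101} = 32654 \cdot \frac{1}{7070} + 37787 \cdot \frac{1}{101} = \frac{16327}{3535} + \frac{37787}{101} = \frac{1338872}{3535}$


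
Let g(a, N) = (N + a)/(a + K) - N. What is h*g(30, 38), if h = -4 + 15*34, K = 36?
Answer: -56120/3 ≈ -18707.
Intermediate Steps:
h = 506 (h = -4 + 510 = 506)
g(a, N) = -N + (N + a)/(36 + a) (g(a, N) = (N + a)/(a + 36) - N = (N + a)/(36 + a) - N = -N + (N + a)/(36 + a))
h*g(30, 38) = 506*((30 - 35*38 - 1*38*30)/(36 + 30)) = 506*((30 - 1330 - 1140)/66) = 506*((1/66)*(-2440)) = 506*(-1220/33) = -56120/3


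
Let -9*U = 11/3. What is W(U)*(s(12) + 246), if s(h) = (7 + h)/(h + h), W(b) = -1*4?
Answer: -5923/6 ≈ -987.17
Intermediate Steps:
U = -11/27 (U = -11/(9*3) = -⅑*11/3 = -11/27 ≈ -0.40741)
W(b) = -4
s(h) = (7 + h)/(2*h) (s(h) = (7 + h)/((2*h)) = (7 + h)*(1/(2*h)) = (7 + h)/(2*h))
W(U)*(s(12) + 246) = -4*((½)*(7 + 12)/12 + 246) = -4*((½)*(1/12)*19 + 246) = -4*(19/24 + 246) = -4*5923/24 = -5923/6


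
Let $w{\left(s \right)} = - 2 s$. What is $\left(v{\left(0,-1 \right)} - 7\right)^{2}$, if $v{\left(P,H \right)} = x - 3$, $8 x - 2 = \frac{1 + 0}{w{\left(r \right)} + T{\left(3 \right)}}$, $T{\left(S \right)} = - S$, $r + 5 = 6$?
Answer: $\frac{152881}{1600} \approx 95.551$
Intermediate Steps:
$r = 1$ ($r = -5 + 6 = 1$)
$x = \frac{9}{40}$ ($x = \frac{1}{4} + \frac{\left(1 + 0\right) \frac{1}{\left(-2\right) 1 - 3}}{8} = \frac{1}{4} + \frac{1 \frac{1}{-2 - 3}}{8} = \frac{1}{4} + \frac{1 \frac{1}{-5}}{8} = \frac{1}{4} + \frac{1 \left(- \frac{1}{5}\right)}{8} = \frac{1}{4} + \frac{1}{8} \left(- \frac{1}{5}\right) = \frac{1}{4} - \frac{1}{40} = \frac{9}{40} \approx 0.225$)
$v{\left(P,H \right)} = - \frac{111}{40}$ ($v{\left(P,H \right)} = \frac{9}{40} - 3 = - \frac{111}{40}$)
$\left(v{\left(0,-1 \right)} - 7\right)^{2} = \left(- \frac{111}{40} - 7\right)^{2} = \left(- \frac{391}{40}\right)^{2} = \frac{152881}{1600}$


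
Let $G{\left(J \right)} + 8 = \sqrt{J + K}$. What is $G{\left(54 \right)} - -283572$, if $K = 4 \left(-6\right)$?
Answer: $283564 + \sqrt{30} \approx 2.8357 \cdot 10^{5}$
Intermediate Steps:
$K = -24$
$G{\left(J \right)} = -8 + \sqrt{-24 + J}$ ($G{\left(J \right)} = -8 + \sqrt{J - 24} = -8 + \sqrt{-24 + J}$)
$G{\left(54 \right)} - -283572 = \left(-8 + \sqrt{-24 + 54}\right) - -283572 = \left(-8 + \sqrt{30}\right) + 283572 = 283564 + \sqrt{30}$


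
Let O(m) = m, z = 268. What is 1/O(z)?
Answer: 1/268 ≈ 0.0037313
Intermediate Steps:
1/O(z) = 1/268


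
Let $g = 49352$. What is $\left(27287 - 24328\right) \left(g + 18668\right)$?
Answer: $201271180$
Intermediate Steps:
$\left(27287 - 24328\right) \left(g + 18668\right) = \left(27287 - 24328\right) \left(49352 + 18668\right) = 2959 \cdot 68020 = 201271180$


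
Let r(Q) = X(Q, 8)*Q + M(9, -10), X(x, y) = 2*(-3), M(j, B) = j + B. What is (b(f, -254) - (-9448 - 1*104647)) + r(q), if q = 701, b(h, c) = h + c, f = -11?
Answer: 109623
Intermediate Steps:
M(j, B) = B + j
X(x, y) = -6
b(h, c) = c + h
r(Q) = -1 - 6*Q (r(Q) = -6*Q + (-10 + 9) = -6*Q - 1 = -1 - 6*Q)
(b(f, -254) - (-9448 - 1*104647)) + r(q) = ((-254 - 11) - (-9448 - 1*104647)) + (-1 - 6*701) = (-265 - (-9448 - 104647)) + (-1 - 4206) = (-265 - 1*(-114095)) - 4207 = (-265 + 114095) - 4207 = 113830 - 4207 = 109623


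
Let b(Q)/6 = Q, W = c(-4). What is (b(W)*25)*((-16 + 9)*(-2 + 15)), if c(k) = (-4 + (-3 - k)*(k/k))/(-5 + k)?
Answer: -4550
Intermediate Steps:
c(k) = (-7 - k)/(-5 + k) (c(k) = (-4 + (-3 - k)*1)/(-5 + k) = (-4 + (-3 - k))/(-5 + k) = (-7 - k)/(-5 + k))
W = ⅓ (W = (-7 - 1*(-4))/(-5 - 4) = (-7 + 4)/(-9) = -⅑*(-3) = ⅓ ≈ 0.33333)
b(Q) = 6*Q
(b(W)*25)*((-16 + 9)*(-2 + 15)) = ((6*(⅓))*25)*((-16 + 9)*(-2 + 15)) = (2*25)*(-7*13) = 50*(-91) = -4550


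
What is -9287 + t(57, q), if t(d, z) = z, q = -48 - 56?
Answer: -9391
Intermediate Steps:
q = -104
-9287 + t(57, q) = -9287 - 104 = -9391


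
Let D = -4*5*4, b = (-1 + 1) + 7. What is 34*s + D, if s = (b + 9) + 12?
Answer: 872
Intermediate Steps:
b = 7 (b = 0 + 7 = 7)
s = 28 (s = (7 + 9) + 12 = 16 + 12 = 28)
D = -80 (D = -20*4 = -80)
34*s + D = 34*28 - 80 = 952 - 80 = 872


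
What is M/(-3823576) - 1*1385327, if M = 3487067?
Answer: -5296906556419/3823576 ≈ -1.3853e+6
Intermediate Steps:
M/(-3823576) - 1*1385327 = 3487067/(-3823576) - 1*1385327 = 3487067*(-1/3823576) - 1385327 = -3487067/3823576 - 1385327 = -5296906556419/3823576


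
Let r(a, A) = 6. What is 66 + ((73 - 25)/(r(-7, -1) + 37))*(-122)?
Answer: -3018/43 ≈ -70.186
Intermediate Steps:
66 + ((73 - 25)/(r(-7, -1) + 37))*(-122) = 66 + ((73 - 25)/(6 + 37))*(-122) = 66 + (48/43)*(-122) = 66 - 5856/43 = -3018/43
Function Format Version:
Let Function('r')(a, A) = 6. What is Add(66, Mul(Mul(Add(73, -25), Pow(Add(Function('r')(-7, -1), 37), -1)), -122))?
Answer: Rational(-3018, 43) ≈ -70.186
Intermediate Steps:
Add(66, Mul(Mul(Add(73, -25), Pow(Add(Function('r')(-7, -1), 37), -1)), -122)) = Add(66, Mul(Mul(Add(73, -25), Pow(Add(6, 37), -1)), -122)) = Add(66, Mul(Mul(48, Pow(43, -1)), -122)) = Add(66, Mul(Mul(48, Rational(1, 43)), -122)) = Add(66, Mul(Rational(48, 43), -122)) = Add(66, Rational(-5856, 43)) = Rational(-3018, 43)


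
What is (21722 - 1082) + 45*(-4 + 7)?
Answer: 20775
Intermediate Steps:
(21722 - 1082) + 45*(-4 + 7) = 20640 + 45*3 = 20640 + 135 = 20775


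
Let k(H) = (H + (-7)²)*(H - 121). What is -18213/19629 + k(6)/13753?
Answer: -124878938/89985879 ≈ -1.3878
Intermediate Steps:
k(H) = (-121 + H)*(49 + H) (k(H) = (H + 49)*(-121 + H) = (49 + H)*(-121 + H) = (-121 + H)*(49 + H))
-18213/19629 + k(6)/13753 = -18213/19629 + (-5929 + 6² - 72*6)/13753 = -18213*1/19629 + (-5929 + 36 - 432)*(1/13753) = -6071/6543 - 6325*1/13753 = -6071/6543 - 6325/13753 = -124878938/89985879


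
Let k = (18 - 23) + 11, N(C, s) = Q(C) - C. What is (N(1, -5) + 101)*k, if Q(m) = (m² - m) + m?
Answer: 606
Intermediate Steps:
Q(m) = m²
N(C, s) = C² - C
k = 6 (k = -5 + 11 = 6)
(N(1, -5) + 101)*k = (1*(-1 + 1) + 101)*6 = (1*0 + 101)*6 = (0 + 101)*6 = 101*6 = 606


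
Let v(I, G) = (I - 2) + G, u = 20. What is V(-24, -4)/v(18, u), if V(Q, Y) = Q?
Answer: -⅔ ≈ -0.66667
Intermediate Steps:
v(I, G) = -2 + G + I (v(I, G) = (-2 + I) + G = -2 + G + I)
V(-24, -4)/v(18, u) = -24/(-2 + 20 + 18) = -24/36 = -24*1/36 = -⅔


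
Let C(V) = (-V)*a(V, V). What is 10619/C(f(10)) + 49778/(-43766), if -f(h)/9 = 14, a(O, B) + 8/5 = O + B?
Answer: -734049091/499457592 ≈ -1.4697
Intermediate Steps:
a(O, B) = -8/5 + B + O (a(O, B) = -8/5 + (O + B) = -8/5 + (B + O) = -8/5 + B + O)
f(h) = -126 (f(h) = -9*14 = -126)
C(V) = -V*(-8/5 + 2*V) (C(V) = (-V)*(-8/5 + V + V) = (-V)*(-8/5 + 2*V) = -V*(-8/5 + 2*V))
10619/C(f(10)) + 49778/(-43766) = 10619/(((2/5)*(-126)*(4 - 5*(-126)))) + 49778/(-43766) = 10619/(((2/5)*(-126)*(4 + 630))) + 49778*(-1/43766) = 10619/(((2/5)*(-126)*634)) - 24889/21883 = 10619/(-159768/5) - 24889/21883 = 10619*(-5/159768) - 24889/21883 = -7585/22824 - 24889/21883 = -734049091/499457592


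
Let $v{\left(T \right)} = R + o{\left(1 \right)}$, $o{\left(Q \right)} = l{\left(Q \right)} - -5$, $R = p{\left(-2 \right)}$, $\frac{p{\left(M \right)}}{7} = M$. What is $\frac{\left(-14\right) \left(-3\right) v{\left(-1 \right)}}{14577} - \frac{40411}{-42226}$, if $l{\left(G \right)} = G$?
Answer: $\frac{4456459}{4771538} \approx 0.93397$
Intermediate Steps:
$p{\left(M \right)} = 7 M$
$R = -14$ ($R = 7 \left(-2\right) = -14$)
$o{\left(Q \right)} = 5 + Q$ ($o{\left(Q \right)} = Q - -5 = Q + 5 = 5 + Q$)
$v{\left(T \right)} = -8$ ($v{\left(T \right)} = -14 + \left(5 + 1\right) = -14 + 6 = -8$)
$\frac{\left(-14\right) \left(-3\right) v{\left(-1 \right)}}{14577} - \frac{40411}{-42226} = \frac{\left(-14\right) \left(-3\right) \left(-8\right)}{14577} - \frac{40411}{-42226} = 42 \left(-8\right) \frac{1}{14577} - - \frac{40411}{42226} = \left(-336\right) \frac{1}{14577} + \frac{40411}{42226} = - \frac{112}{4859} + \frac{40411}{42226} = \frac{4456459}{4771538}$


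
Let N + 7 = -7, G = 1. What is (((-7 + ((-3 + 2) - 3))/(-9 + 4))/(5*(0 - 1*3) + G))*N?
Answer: 11/5 ≈ 2.2000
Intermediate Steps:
N = -14 (N = -7 - 7 = -14)
(((-7 + ((-3 + 2) - 3))/(-9 + 4))/(5*(0 - 1*3) + G))*N = (((-7 + ((-3 + 2) - 3))/(-9 + 4))/(5*(0 - 1*3) + 1))*(-14) = (((-7 + (-1 - 3))/(-5))/(5*(0 - 3) + 1))*(-14) = (((-7 - 4)*(-⅕))/(5*(-3) + 1))*(-14) = ((-11*(-⅕))/(-15 + 1))*(-14) = ((11/5)/(-14))*(-14) = -1/14*11/5*(-14) = -11/70*(-14) = 11/5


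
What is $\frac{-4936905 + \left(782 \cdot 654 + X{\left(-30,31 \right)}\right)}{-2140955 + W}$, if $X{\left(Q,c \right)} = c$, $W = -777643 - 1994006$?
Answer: $\frac{2212723}{2456302} \approx 0.90084$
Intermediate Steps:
$W = -2771649$ ($W = -777643 - 1994006 = -2771649$)
$\frac{-4936905 + \left(782 \cdot 654 + X{\left(-30,31 \right)}\right)}{-2140955 + W} = \frac{-4936905 + \left(782 \cdot 654 + 31\right)}{-2140955 - 2771649} = \frac{-4936905 + \left(511428 + 31\right)}{-4912604} = \left(-4936905 + 511459\right) \left(- \frac{1}{4912604}\right) = \left(-4425446\right) \left(- \frac{1}{4912604}\right) = \frac{2212723}{2456302}$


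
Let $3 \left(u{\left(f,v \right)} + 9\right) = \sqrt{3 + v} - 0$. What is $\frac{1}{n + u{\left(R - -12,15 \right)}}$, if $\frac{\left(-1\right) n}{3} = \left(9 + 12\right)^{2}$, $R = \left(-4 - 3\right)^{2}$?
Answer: $- \frac{666}{887111} - \frac{\sqrt{2}}{1774222} \approx -0.00075155$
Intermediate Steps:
$R = 49$ ($R = \left(-7\right)^{2} = 49$)
$u{\left(f,v \right)} = -9 + \frac{\sqrt{3 + v}}{3}$ ($u{\left(f,v \right)} = -9 + \frac{\sqrt{3 + v} - 0}{3} = -9 + \frac{\sqrt{3 + v} + 0}{3} = -9 + \frac{\sqrt{3 + v}}{3}$)
$n = -1323$ ($n = - 3 \left(9 + 12\right)^{2} = - 3 \cdot 21^{2} = \left(-3\right) 441 = -1323$)
$\frac{1}{n + u{\left(R - -12,15 \right)}} = \frac{1}{-1323 - \left(9 - \frac{\sqrt{3 + 15}}{3}\right)} = \frac{1}{-1323 - \left(9 - \frac{\sqrt{18}}{3}\right)} = \frac{1}{-1323 - \left(9 - \frac{3 \sqrt{2}}{3}\right)} = \frac{1}{-1323 - \left(9 - \sqrt{2}\right)} = \frac{1}{-1332 + \sqrt{2}}$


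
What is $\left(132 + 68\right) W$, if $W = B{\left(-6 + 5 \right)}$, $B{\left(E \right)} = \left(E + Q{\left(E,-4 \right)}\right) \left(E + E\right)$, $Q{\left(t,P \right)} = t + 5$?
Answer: $-1200$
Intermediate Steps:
$Q{\left(t,P \right)} = 5 + t$
$B{\left(E \right)} = 2 E \left(5 + 2 E\right)$ ($B{\left(E \right)} = \left(E + \left(5 + E\right)\right) \left(E + E\right) = \left(5 + 2 E\right) 2 E = 2 E \left(5 + 2 E\right)$)
$W = -6$ ($W = 2 \left(-6 + 5\right) \left(5 + 2 \left(-6 + 5\right)\right) = 2 \left(-1\right) \left(5 + 2 \left(-1\right)\right) = 2 \left(-1\right) \left(5 - 2\right) = 2 \left(-1\right) 3 = -6$)
$\left(132 + 68\right) W = \left(132 + 68\right) \left(-6\right) = 200 \left(-6\right) = -1200$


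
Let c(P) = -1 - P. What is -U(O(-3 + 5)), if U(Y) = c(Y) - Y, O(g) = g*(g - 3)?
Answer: -3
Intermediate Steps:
O(g) = g*(-3 + g)
U(Y) = -1 - 2*Y (U(Y) = (-1 - Y) - Y = -1 - 2*Y)
-U(O(-3 + 5)) = -(-1 - 2*(-3 + 5)*(-3 + (-3 + 5))) = -(-1 - 4*(-3 + 2)) = -(-1 - 4*(-1)) = -(-1 - 2*(-2)) = -(-1 + 4) = -1*3 = -3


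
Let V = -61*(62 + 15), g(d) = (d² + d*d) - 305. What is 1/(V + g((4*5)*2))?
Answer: -1/1802 ≈ -0.00055494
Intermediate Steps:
g(d) = -305 + 2*d² (g(d) = (d² + d²) - 305 = 2*d² - 305 = -305 + 2*d²)
V = -4697 (V = -61*77 = -4697)
1/(V + g((4*5)*2)) = 1/(-4697 + (-305 + 2*((4*5)*2)²)) = 1/(-4697 + (-305 + 2*(20*2)²)) = 1/(-4697 + (-305 + 2*40²)) = 1/(-4697 + (-305 + 2*1600)) = 1/(-4697 + (-305 + 3200)) = 1/(-4697 + 2895) = 1/(-1802) = -1/1802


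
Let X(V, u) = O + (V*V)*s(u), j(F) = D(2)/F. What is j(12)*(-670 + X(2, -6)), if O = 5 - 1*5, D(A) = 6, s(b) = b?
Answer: -347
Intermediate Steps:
O = 0 (O = 5 - 5 = 0)
j(F) = 6/F
X(V, u) = u*V² (X(V, u) = 0 + (V*V)*u = 0 + V²*u = 0 + u*V² = u*V²)
j(12)*(-670 + X(2, -6)) = (6/12)*(-670 - 6*2²) = (6*(1/12))*(-670 - 6*4) = (-670 - 24)/2 = (½)*(-694) = -347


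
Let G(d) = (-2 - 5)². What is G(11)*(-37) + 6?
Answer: -1807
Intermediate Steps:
G(d) = 49 (G(d) = (-7)² = 49)
G(11)*(-37) + 6 = 49*(-37) + 6 = -1813 + 6 = -1807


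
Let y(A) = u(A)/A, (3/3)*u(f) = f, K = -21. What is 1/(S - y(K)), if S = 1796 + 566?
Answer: 1/2361 ≈ 0.00042355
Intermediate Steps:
u(f) = f
y(A) = 1 (y(A) = A/A = 1)
S = 2362
1/(S - y(K)) = 1/(2362 - 1*1) = 1/(2362 - 1) = 1/2361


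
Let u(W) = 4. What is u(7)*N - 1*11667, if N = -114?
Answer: -12123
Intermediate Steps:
u(7)*N - 1*11667 = 4*(-114) - 1*11667 = -456 - 11667 = -12123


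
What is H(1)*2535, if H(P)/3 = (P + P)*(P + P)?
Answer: 30420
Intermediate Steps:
H(P) = 12*P² (H(P) = 3*((P + P)*(P + P)) = 3*((2*P)*(2*P)) = 3*(4*P²) = 12*P²)
H(1)*2535 = (12*1²)*2535 = (12*1)*2535 = 12*2535 = 30420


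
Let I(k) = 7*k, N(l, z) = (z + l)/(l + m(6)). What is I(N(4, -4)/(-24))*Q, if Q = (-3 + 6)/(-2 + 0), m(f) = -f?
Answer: 0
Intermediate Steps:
N(l, z) = (l + z)/(-6 + l) (N(l, z) = (z + l)/(l - 1*6) = (l + z)/(l - 6) = (l + z)/(-6 + l))
Q = -3/2 (Q = 3/(-2) = 3*(-½) = -3/2 ≈ -1.5000)
I(N(4, -4)/(-24))*Q = (7*(((4 - 4)/(-6 + 4))/(-24)))*(-3/2) = (7*((0/(-2))*(-1/24)))*(-3/2) = (7*(-½*0*(-1/24)))*(-3/2) = (7*(0*(-1/24)))*(-3/2) = (7*0)*(-3/2) = 0*(-3/2) = 0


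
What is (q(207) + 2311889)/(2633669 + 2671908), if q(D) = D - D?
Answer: 2311889/5305577 ≈ 0.43575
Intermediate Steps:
q(D) = 0
(q(207) + 2311889)/(2633669 + 2671908) = (0 + 2311889)/(2633669 + 2671908) = 2311889/5305577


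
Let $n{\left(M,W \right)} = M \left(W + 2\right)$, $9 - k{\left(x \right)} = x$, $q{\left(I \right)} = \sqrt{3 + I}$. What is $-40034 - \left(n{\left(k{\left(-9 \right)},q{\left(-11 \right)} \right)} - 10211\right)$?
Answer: $-29859 - 36 i \sqrt{2} \approx -29859.0 - 50.912 i$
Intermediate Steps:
$k{\left(x \right)} = 9 - x$
$n{\left(M,W \right)} = M \left(2 + W\right)$
$-40034 - \left(n{\left(k{\left(-9 \right)},q{\left(-11 \right)} \right)} - 10211\right) = -40034 - \left(\left(9 - -9\right) \left(2 + \sqrt{3 - 11}\right) - 10211\right) = -40034 - \left(\left(9 + 9\right) \left(2 + \sqrt{-8}\right) - 10211\right) = -40034 - \left(18 \left(2 + 2 i \sqrt{2}\right) - 10211\right) = -40034 - \left(\left(36 + 36 i \sqrt{2}\right) - 10211\right) = -40034 - \left(-10175 + 36 i \sqrt{2}\right) = -40034 + \left(10175 - 36 i \sqrt{2}\right) = -29859 - 36 i \sqrt{2}$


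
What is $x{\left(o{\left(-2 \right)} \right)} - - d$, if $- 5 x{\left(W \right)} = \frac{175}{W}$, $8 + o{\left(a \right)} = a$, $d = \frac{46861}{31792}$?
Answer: $\frac{158133}{31792} \approx 4.974$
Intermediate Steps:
$d = \frac{46861}{31792}$ ($d = 46861 \cdot \frac{1}{31792} = \frac{46861}{31792} \approx 1.474$)
$o{\left(a \right)} = -8 + a$
$x{\left(W \right)} = - \frac{35}{W}$ ($x{\left(W \right)} = - \frac{175 \frac{1}{W}}{5} = - \frac{35}{W}$)
$x{\left(o{\left(-2 \right)} \right)} - - d = - \frac{35}{-8 - 2} - \left(-1\right) \frac{46861}{31792} = - \frac{35}{-10} - - \frac{46861}{31792} = \left(-35\right) \left(- \frac{1}{10}\right) + \frac{46861}{31792} = \frac{7}{2} + \frac{46861}{31792} = \frac{158133}{31792}$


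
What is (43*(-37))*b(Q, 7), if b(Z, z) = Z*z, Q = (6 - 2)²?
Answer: -178192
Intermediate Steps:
Q = 16 (Q = 4² = 16)
(43*(-37))*b(Q, 7) = (43*(-37))*(16*7) = -1591*112 = -178192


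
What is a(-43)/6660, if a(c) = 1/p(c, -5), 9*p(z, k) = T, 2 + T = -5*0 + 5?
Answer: 1/2220 ≈ 0.00045045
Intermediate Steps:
T = 3 (T = -2 + (-5*0 + 5) = -2 + (0 + 5) = -2 + 5 = 3)
p(z, k) = ⅓ (p(z, k) = (⅑)*3 = ⅓)
a(c) = 3 (a(c) = 1/(⅓) = 3)
a(-43)/6660 = 3/6660 = 3*(1/6660) = 1/2220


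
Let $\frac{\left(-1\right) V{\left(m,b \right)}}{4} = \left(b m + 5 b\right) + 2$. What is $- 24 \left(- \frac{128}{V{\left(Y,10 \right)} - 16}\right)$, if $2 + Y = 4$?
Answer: $- \frac{192}{19} \approx -10.105$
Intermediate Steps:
$Y = 2$ ($Y = -2 + 4 = 2$)
$V{\left(m,b \right)} = -8 - 20 b - 4 b m$ ($V{\left(m,b \right)} = - 4 \left(\left(b m + 5 b\right) + 2\right) = - 4 \left(\left(5 b + b m\right) + 2\right) = - 4 \left(2 + 5 b + b m\right) = -8 - 20 b - 4 b m$)
$- 24 \left(- \frac{128}{V{\left(Y,10 \right)} - 16}\right) = - 24 \left(- \frac{128}{\left(-8 - 200 - 40 \cdot 2\right) - 16}\right) = - 24 \left(- \frac{128}{\left(-8 - 200 - 80\right) - 16}\right) = - 24 \left(- \frac{128}{-288 - 16}\right) = - 24 \left(- \frac{128}{-304}\right) = - 24 \left(\left(-128\right) \left(- \frac{1}{304}\right)\right) = \left(-24\right) \frac{8}{19} = - \frac{192}{19}$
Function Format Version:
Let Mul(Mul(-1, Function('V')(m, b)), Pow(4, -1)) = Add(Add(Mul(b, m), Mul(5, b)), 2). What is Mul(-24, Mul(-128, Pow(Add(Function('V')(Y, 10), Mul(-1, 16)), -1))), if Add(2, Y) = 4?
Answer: Rational(-192, 19) ≈ -10.105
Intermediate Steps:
Y = 2 (Y = Add(-2, 4) = 2)
Function('V')(m, b) = Add(-8, Mul(-20, b), Mul(-4, b, m)) (Function('V')(m, b) = Mul(-4, Add(Add(Mul(b, m), Mul(5, b)), 2)) = Mul(-4, Add(Add(Mul(5, b), Mul(b, m)), 2)) = Mul(-4, Add(2, Mul(5, b), Mul(b, m))) = Add(-8, Mul(-20, b), Mul(-4, b, m)))
Mul(-24, Mul(-128, Pow(Add(Function('V')(Y, 10), Mul(-1, 16)), -1))) = Mul(-24, Mul(-128, Pow(Add(Add(-8, Mul(-20, 10), Mul(-4, 10, 2)), Mul(-1, 16)), -1))) = Mul(-24, Mul(-128, Pow(Add(Add(-8, -200, -80), -16), -1))) = Mul(-24, Mul(-128, Pow(Add(-288, -16), -1))) = Mul(-24, Mul(-128, Pow(-304, -1))) = Mul(-24, Mul(-128, Rational(-1, 304))) = Mul(-24, Rational(8, 19)) = Rational(-192, 19)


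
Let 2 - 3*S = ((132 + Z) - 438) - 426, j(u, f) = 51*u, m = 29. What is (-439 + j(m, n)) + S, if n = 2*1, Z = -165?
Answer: 4019/3 ≈ 1339.7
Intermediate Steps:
n = 2
S = 899/3 (S = 2/3 - (((132 - 165) - 438) - 426)/3 = 2/3 - ((-33 - 438) - 426)/3 = 2/3 - (-471 - 426)/3 = 2/3 - 1/3*(-897) = 2/3 + 299 = 899/3 ≈ 299.67)
(-439 + j(m, n)) + S = (-439 + 51*29) + 899/3 = (-439 + 1479) + 899/3 = 1040 + 899/3 = 4019/3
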